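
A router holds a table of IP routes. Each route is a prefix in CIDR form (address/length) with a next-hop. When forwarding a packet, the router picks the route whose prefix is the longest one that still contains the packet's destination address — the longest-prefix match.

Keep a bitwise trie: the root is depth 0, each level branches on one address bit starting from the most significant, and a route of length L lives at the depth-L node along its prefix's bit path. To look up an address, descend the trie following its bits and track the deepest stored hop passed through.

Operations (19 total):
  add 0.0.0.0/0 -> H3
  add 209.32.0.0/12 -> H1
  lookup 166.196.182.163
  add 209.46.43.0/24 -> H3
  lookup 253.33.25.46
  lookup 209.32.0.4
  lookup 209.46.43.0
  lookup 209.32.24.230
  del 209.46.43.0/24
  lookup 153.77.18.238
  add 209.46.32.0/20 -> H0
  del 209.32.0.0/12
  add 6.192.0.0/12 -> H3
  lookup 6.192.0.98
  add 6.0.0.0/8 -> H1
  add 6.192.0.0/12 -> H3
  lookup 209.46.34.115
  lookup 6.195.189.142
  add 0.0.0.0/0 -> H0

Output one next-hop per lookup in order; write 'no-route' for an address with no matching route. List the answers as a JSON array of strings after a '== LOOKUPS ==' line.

Process each operation:
  + 0.0.0.0/0 (H3) depth=0
  + 209.32.0.0/12 (H1) depth=12
  lookup 166.196.182.163: bits 1 walk d0:H3→d1:- -> H3
  + 209.46.43.0/24 (H3) depth=24
  lookup 253.33.25.46: bits 11 walk d0:H3→d1:-→d2:- -> H3
  lookup 209.32.0.4: bits 110100010010 walk d0:H3→d1:-→d2:-→d3:-→d4:-→d5:-→d6:-→d7:-→d8:-→d9:-→d10:-→d11:-→d12:H1 -> H1
  lookup 209.46.43.0: bits 110100010010111000101011 walk d0:H3→d1:-→d2:-→d3:-→d4:-→d5:-→d6:-→d7:-→d8:-→d9:-→d10:-→d11:-→d12:H1→d13:-→d14:-→d15:-→d16:-→d17:-→d18:-→d19:-→d20:-→d21:-→d22:-→d23:-→d24:H3 -> H3
  lookup 209.32.24.230: bits 110100010010 walk d0:H3→d1:-→d2:-→d3:-→d4:-→d5:-→d6:-→d7:-→d8:-→d9:-→d10:-→d11:-→d12:H1 -> H1
  - 209.46.43.0/24 clear@24
  lookup 153.77.18.238: bits 1 walk d0:H3→d1:- -> H3
  + 209.46.32.0/20 (H0) depth=20
  - 209.32.0.0/12 clear@12
  + 6.192.0.0/12 (H3) depth=12
  lookup 6.192.0.98: bits 000001101100 walk d0:H3→d1:-→d2:-→d3:-→d4:-→d5:-→d6:-→d7:-→d8:-→d9:-→d10:-→d11:-→d12:H3 -> H3
  + 6.0.0.0/8 (H1) depth=8
  + 6.192.0.0/12 (H3) depth=12
  lookup 209.46.34.115: bits 11010001001011100010 walk d0:H3→d1:-→d2:-→d3:-→d4:-→d5:-→d6:-→d7:-→d8:-→d9:-→d10:-→d11:-→d12:-→d13:-→d14:-→d15:-→d16:-→d17:-→d18:-→d19:-→d20:H0 -> H0
  lookup 6.195.189.142: bits 000001101100 walk d0:H3→d1:-→d2:-→d3:-→d4:-→d5:-→d6:-→d7:-→d8:H1→d9:-→d10:-→d11:-→d12:H3 -> H3
  + 0.0.0.0/0 (H0) depth=0

== LOOKUPS ==
["H3","H3","H1","H3","H1","H3","H3","H0","H3"]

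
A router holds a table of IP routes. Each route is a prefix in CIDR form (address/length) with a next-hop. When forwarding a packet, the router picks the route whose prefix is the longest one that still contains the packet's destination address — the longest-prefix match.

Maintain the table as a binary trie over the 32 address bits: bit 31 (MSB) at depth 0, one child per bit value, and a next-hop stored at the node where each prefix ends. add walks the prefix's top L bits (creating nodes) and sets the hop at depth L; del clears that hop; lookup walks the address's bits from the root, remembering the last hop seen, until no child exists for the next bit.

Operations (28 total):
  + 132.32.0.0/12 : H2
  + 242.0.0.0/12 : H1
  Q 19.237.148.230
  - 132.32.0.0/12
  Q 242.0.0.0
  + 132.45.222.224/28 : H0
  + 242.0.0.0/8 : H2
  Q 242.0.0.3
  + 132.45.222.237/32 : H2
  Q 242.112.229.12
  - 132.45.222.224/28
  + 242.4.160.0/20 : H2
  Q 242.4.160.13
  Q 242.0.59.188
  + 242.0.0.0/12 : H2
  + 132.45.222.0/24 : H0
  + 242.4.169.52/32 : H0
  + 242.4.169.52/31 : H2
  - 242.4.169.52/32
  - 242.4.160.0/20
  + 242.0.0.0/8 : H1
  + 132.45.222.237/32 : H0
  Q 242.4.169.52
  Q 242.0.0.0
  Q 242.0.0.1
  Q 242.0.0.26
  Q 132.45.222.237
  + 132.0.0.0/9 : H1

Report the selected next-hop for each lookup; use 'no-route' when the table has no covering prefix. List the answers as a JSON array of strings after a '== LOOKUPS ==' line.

Trace:
  add 132.32.0.0/12 -> H2 at depth 12
  add 242.0.0.0/12 -> H1 at depth 12
  lookup 19.237.148.230: bits ε walk d0:- -> no-route
  - 132.32.0.0/12 clear@12
  lookup 242.0.0.0: bits 111100100000 walk d0:-→d1:-→d2:-→d3:-→d4:-→d5:-→d6:-→d7:-→d8:-→d9:-→d10:-→d11:-→d12:H1 -> H1
  add 132.45.222.224/28 -> H0 at depth 28
  add 242.0.0.0/8 -> H2 at depth 8
  lookup 242.0.0.3: bits 111100100000 walk d0:-→d1:-→d2:-→d3:-→d4:-→d5:-→d6:-→d7:-→d8:H2→d9:-→d10:-→d11:-→d12:H1 -> H1
  add 132.45.222.237/32 -> H2 at depth 32
  lookup 242.112.229.12: bits 111100100 walk d0:-→d1:-→d2:-→d3:-→d4:-→d5:-→d6:-→d7:-→d8:H2→d9:- -> H2
  - 132.45.222.224/28 clear@28
  add 242.4.160.0/20 -> H2 at depth 20
  lookup 242.4.160.13: bits 11110010000001001010 walk d0:-→d1:-→d2:-→d3:-→d4:-→d5:-→d6:-→d7:-→d8:H2→d9:-→d10:-→d11:-→d12:H1→d13:-→d14:-→d15:-→d16:-→d17:-→d18:-→d19:-→d20:H2 -> H2
  lookup 242.0.59.188: bits 1111001000000 walk d0:-→d1:-→d2:-→d3:-→d4:-→d5:-→d6:-→d7:-→d8:H2→d9:-→d10:-→d11:-→d12:H1→d13:- -> H1
  add 242.0.0.0/12 -> H2 at depth 12
  add 132.45.222.0/24 -> H0 at depth 24
  add 242.4.169.52/32 -> H0 at depth 32
  add 242.4.169.52/31 -> H2 at depth 31
  - 242.4.169.52/32 clear@32
  - 242.4.160.0/20 clear@20
  add 242.0.0.0/8 -> H1 at depth 8
  add 132.45.222.237/32 -> H0 at depth 32
  lookup 242.4.169.52: bits 11110010000001001010100100110100 walk d0:-→d1:-→d2:-→d3:-→d4:-→d5:-→d6:-→d7:-→d8:H1→d9:-→d10:-→d11:-→d12:H2→d13:-→d14:-→d15:-→d16:-→d17:-→d18:-→d19:-→d20:-→d21:-→d22:-→d23:-→d24:-→d25:-→d26:-→d27:-→d28:-→d29:-→d30:-→d31:H2→d32:- -> H2
  lookup 242.0.0.0: bits 1111001000000 walk d0:-→d1:-→d2:-→d3:-→d4:-→d5:-→d6:-→d7:-→d8:H1→d9:-→d10:-→d11:-→d12:H2→d13:- -> H2
  lookup 242.0.0.1: bits 1111001000000 walk d0:-→d1:-→d2:-→d3:-→d4:-→d5:-→d6:-→d7:-→d8:H1→d9:-→d10:-→d11:-→d12:H2→d13:- -> H2
  lookup 242.0.0.26: bits 1111001000000 walk d0:-→d1:-→d2:-→d3:-→d4:-→d5:-→d6:-→d7:-→d8:H1→d9:-→d10:-→d11:-→d12:H2→d13:- -> H2
  lookup 132.45.222.237: bits 10000100001011011101111011101101 walk d0:-→d1:-→d2:-→d3:-→d4:-→d5:-→d6:-→d7:-→d8:-→d9:-→d10:-→d11:-→d12:-→d13:-→d14:-→d15:-→d16:-→d17:-→d18:-→d19:-→d20:-→d21:-→d22:-→d23:-→d24:H0→d25:-→d26:-→d27:-→d28:-→d29:-→d30:-→d31:-→d32:H0 -> H0
  add 132.0.0.0/9 -> H1 at depth 9

== LOOKUPS ==
["no-route","H1","H1","H2","H2","H1","H2","H2","H2","H2","H0"]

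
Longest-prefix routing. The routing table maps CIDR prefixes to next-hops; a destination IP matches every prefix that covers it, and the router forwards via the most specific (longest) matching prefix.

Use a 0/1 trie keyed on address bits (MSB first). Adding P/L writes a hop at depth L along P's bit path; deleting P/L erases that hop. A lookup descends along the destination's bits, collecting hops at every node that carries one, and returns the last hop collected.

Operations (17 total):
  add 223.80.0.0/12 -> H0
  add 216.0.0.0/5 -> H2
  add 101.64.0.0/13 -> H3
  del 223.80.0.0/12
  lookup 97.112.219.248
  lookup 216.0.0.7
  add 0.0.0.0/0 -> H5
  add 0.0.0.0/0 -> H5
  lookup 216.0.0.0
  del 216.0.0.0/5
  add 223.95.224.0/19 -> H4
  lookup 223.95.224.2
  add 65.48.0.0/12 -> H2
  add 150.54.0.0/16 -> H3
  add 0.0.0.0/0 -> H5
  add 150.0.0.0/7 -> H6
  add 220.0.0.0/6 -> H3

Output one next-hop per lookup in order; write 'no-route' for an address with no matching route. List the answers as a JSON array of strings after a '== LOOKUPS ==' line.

Trace:
  + 223.80.0.0/12 (H0) depth=12
  + 216.0.0.0/5 (H2) depth=5
  + 101.64.0.0/13 (H3) depth=13
  del 223.80.0.0/12 (clear depth 12)
  lookup 97.112.219.248: bits 01100 walk d0:-→d1:-→d2:-→d3:-→d4:-→d5:- -> no-route
  lookup 216.0.0.7: bits 11011 walk d0:-→d1:-→d2:-→d3:-→d4:-→d5:H2 -> H2
  + 0.0.0.0/0 (H5) depth=0
  + 0.0.0.0/0 (H5) depth=0
  lookup 216.0.0.0: bits 11011 walk d0:H5→d1:-→d2:-→d3:-→d4:-→d5:H2 -> H2
  del 216.0.0.0/5 (clear depth 5)
  + 223.95.224.0/19 (H4) depth=19
  lookup 223.95.224.2: bits 1101111101011111111 walk d0:H5→d1:-→d2:-→d3:-→d4:-→d5:-→d6:-→d7:-→d8:-→d9:-→d10:-→d11:-→d12:-→d13:-→d14:-→d15:-→d16:-→d17:-→d18:-→d19:H4 -> H4
  + 65.48.0.0/12 (H2) depth=12
  + 150.54.0.0/16 (H3) depth=16
  + 0.0.0.0/0 (H5) depth=0
  + 150.0.0.0/7 (H6) depth=7
  + 220.0.0.0/6 (H3) depth=6

== LOOKUPS ==
["no-route","H2","H2","H4"]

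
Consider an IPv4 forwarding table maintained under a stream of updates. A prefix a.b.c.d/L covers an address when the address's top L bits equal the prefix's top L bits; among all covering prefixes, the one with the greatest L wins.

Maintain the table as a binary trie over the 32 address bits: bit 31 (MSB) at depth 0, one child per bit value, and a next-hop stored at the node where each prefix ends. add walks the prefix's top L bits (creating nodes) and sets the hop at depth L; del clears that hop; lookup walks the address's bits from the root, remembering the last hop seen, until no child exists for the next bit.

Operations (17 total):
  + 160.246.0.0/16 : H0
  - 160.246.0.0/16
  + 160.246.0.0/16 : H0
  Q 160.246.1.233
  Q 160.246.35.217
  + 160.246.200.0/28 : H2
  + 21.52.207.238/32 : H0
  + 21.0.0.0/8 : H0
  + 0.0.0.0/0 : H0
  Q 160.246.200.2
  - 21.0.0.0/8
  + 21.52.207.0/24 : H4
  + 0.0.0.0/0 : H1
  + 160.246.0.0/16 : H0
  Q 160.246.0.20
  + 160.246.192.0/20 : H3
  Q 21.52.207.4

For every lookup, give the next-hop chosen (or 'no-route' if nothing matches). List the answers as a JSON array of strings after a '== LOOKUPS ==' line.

Apply in order:
  add 160.246.0.0/16 -> H0 at depth 16
  del 160.246.0.0/16 (clear depth 16)
  add 160.246.0.0/16 -> H0 at depth 16
  ? 160.246.1.233  path d0:-→d1:-→d2:-→d3:-→d4:-→d5:-→d6:-→d7:-→d8:-→d9:-→d10:-→d11:-→d12:-→d13:-→d14:-→d15:-→d16:H0  best=H0
  ? 160.246.35.217  path d0:-→d1:-→d2:-→d3:-→d4:-→d5:-→d6:-→d7:-→d8:-→d9:-→d10:-→d11:-→d12:-→d13:-→d14:-→d15:-→d16:H0  best=H0
  add 160.246.200.0/28 -> H2 at depth 28
  add 21.52.207.238/32 -> H0 at depth 32
  add 21.0.0.0/8 -> H0 at depth 8
  add 0.0.0.0/0 -> H0 at depth 0
  ? 160.246.200.2  path d0:H0→d1:-→d2:-→d3:-→d4:-→d5:-→d6:-→d7:-→d8:-→d9:-→d10:-→d11:-→d12:-→d13:-→d14:-→d15:-→d16:H0→d17:-→d18:-→d19:-→d20:-→d21:-→d22:-→d23:-→d24:-→d25:-→d26:-→d27:-→d28:H2  best=H2
  del 21.0.0.0/8 (clear depth 8)
  add 21.52.207.0/24 -> H4 at depth 24
  add 0.0.0.0/0 -> H1 at depth 0
  add 160.246.0.0/16 -> H0 at depth 16
  ? 160.246.0.20  path d0:H1→d1:-→d2:-→d3:-→d4:-→d5:-→d6:-→d7:-→d8:-→d9:-→d10:-→d11:-→d12:-→d13:-→d14:-→d15:-→d16:H0  best=H0
  add 160.246.192.0/20 -> H3 at depth 20
  ? 21.52.207.4  path d0:H1→d1:-→d2:-→d3:-→d4:-→d5:-→d6:-→d7:-→d8:-→d9:-→d10:-→d11:-→d12:-→d13:-→d14:-→d15:-→d16:-→d17:-→d18:-→d19:-→d20:-→d21:-→d22:-→d23:-→d24:H4  best=H4

== LOOKUPS ==
["H0","H0","H2","H0","H4"]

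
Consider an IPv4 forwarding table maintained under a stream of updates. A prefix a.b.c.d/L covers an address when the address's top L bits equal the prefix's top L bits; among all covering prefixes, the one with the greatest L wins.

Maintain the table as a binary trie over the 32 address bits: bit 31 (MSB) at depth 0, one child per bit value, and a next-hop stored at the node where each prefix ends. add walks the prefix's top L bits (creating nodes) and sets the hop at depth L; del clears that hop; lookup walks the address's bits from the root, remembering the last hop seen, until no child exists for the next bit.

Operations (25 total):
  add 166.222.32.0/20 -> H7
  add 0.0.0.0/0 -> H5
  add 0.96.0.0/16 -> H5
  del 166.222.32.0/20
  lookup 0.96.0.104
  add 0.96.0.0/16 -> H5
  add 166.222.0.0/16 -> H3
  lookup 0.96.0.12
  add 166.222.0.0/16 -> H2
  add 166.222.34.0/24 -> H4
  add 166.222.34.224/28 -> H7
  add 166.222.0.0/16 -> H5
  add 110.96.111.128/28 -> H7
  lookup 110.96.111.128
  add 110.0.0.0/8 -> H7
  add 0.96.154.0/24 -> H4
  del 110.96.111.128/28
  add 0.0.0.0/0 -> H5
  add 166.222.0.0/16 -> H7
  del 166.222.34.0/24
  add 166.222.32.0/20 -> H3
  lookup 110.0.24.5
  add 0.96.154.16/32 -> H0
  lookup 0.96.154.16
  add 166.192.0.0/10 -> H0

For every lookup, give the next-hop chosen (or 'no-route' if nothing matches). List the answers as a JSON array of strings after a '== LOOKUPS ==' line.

Trace:
  add 166.222.32.0/20 -> H7 at depth 20
  add 0.0.0.0/0 -> H5 at depth 0
  add 0.96.0.0/16 -> H5 at depth 16
  del 166.222.32.0/20 (clear depth 20)
  ? 0.96.0.104  path d0:H5→d1:-→d2:-→d3:-→d4:-→d5:-→d6:-→d7:-→d8:-→d9:-→d10:-→d11:-→d12:-→d13:-→d14:-→d15:-→d16:H5  best=H5
  add 0.96.0.0/16 -> H5 at depth 16
  add 166.222.0.0/16 -> H3 at depth 16
  ? 0.96.0.12  path d0:H5→d1:-→d2:-→d3:-→d4:-→d5:-→d6:-→d7:-→d8:-→d9:-→d10:-→d11:-→d12:-→d13:-→d14:-→d15:-→d16:H5  best=H5
  add 166.222.0.0/16 -> H2 at depth 16
  add 166.222.34.0/24 -> H4 at depth 24
  add 166.222.34.224/28 -> H7 at depth 28
  add 166.222.0.0/16 -> H5 at depth 16
  add 110.96.111.128/28 -> H7 at depth 28
  ? 110.96.111.128  path d0:H5→d1:-→d2:-→d3:-→d4:-→d5:-→d6:-→d7:-→d8:-→d9:-→d10:-→d11:-→d12:-→d13:-→d14:-→d15:-→d16:-→d17:-→d18:-→d19:-→d20:-→d21:-→d22:-→d23:-→d24:-→d25:-→d26:-→d27:-→d28:H7  best=H7
  add 110.0.0.0/8 -> H7 at depth 8
  add 0.96.154.0/24 -> H4 at depth 24
  del 110.96.111.128/28 (clear depth 28)
  add 0.0.0.0/0 -> H5 at depth 0
  add 166.222.0.0/16 -> H7 at depth 16
  del 166.222.34.0/24 (clear depth 24)
  add 166.222.32.0/20 -> H3 at depth 20
  ? 110.0.24.5  path d0:H5→d1:-→d2:-→d3:-→d4:-→d5:-→d6:-→d7:-→d8:H7→d9:-  best=H7
  add 0.96.154.16/32 -> H0 at depth 32
  ? 0.96.154.16  path d0:H5→d1:-→d2:-→d3:-→d4:-→d5:-→d6:-→d7:-→d8:-→d9:-→d10:-→d11:-→d12:-→d13:-→d14:-→d15:-→d16:H5→d17:-→d18:-→d19:-→d20:-→d21:-→d22:-→d23:-→d24:H4→d25:-→d26:-→d27:-→d28:-→d29:-→d30:-→d31:-→d32:H0  best=H0
  add 166.192.0.0/10 -> H0 at depth 10

== LOOKUPS ==
["H5","H5","H7","H7","H0"]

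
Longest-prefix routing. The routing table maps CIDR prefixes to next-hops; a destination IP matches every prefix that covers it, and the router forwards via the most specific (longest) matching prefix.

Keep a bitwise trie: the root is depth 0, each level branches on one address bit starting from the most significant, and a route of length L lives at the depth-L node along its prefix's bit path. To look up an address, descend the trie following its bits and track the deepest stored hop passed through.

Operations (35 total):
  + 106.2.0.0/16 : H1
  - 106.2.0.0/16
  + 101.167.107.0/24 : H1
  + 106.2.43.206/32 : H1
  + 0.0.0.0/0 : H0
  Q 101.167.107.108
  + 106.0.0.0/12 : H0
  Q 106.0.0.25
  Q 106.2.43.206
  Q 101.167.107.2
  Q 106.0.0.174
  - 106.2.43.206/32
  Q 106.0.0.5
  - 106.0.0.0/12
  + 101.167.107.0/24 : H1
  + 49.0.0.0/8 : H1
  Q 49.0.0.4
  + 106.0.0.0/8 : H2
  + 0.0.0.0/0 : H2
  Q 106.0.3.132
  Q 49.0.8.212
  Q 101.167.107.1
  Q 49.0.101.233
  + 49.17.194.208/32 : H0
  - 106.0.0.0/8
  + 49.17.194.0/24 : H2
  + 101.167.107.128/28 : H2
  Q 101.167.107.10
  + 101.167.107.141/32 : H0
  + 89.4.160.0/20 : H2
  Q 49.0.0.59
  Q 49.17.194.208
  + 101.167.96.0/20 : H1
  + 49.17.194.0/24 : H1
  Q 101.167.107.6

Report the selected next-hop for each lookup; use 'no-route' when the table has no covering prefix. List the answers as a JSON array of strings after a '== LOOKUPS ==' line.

Process each operation:
  add 106.2.0.0/16 -> H1 at depth 16
  - 106.2.0.0/16 clear@16
  add 101.167.107.0/24 -> H1 at depth 24
  add 106.2.43.206/32 -> H1 at depth 32
  add 0.0.0.0/0 -> H0 at depth 0
  lookup 101.167.107.108: bits 011001011010011101101011 walk d0:H0→d1:-→d2:-→d3:-→d4:-→d5:-→d6:-→d7:-→d8:-→d9:-→d10:-→d11:-→d12:-→d13:-→d14:-→d15:-→d16:-→d17:-→d18:-→d19:-→d20:-→d21:-→d22:-→d23:-→d24:H1 -> H1
  add 106.0.0.0/12 -> H0 at depth 12
  lookup 106.0.0.25: bits 01101010000000 walk d0:H0→d1:-→d2:-→d3:-→d4:-→d5:-→d6:-→d7:-→d8:-→d9:-→d10:-→d11:-→d12:H0→d13:-→d14:- -> H0
  lookup 106.2.43.206: bits 01101010000000100010101111001110 walk d0:H0→d1:-→d2:-→d3:-→d4:-→d5:-→d6:-→d7:-→d8:-→d9:-→d10:-→d11:-→d12:H0→d13:-→d14:-→d15:-→d16:-→d17:-→d18:-→d19:-→d20:-→d21:-→d22:-→d23:-→d24:-→d25:-→d26:-→d27:-→d28:-→d29:-→d30:-→d31:-→d32:H1 -> H1
  lookup 101.167.107.2: bits 011001011010011101101011 walk d0:H0→d1:-→d2:-→d3:-→d4:-→d5:-→d6:-→d7:-→d8:-→d9:-→d10:-→d11:-→d12:-→d13:-→d14:-→d15:-→d16:-→d17:-→d18:-→d19:-→d20:-→d21:-→d22:-→d23:-→d24:H1 -> H1
  lookup 106.0.0.174: bits 01101010000000 walk d0:H0→d1:-→d2:-→d3:-→d4:-→d5:-→d6:-→d7:-→d8:-→d9:-→d10:-→d11:-→d12:H0→d13:-→d14:- -> H0
  - 106.2.43.206/32 clear@32
  lookup 106.0.0.5: bits 01101010000000 walk d0:H0→d1:-→d2:-→d3:-→d4:-→d5:-→d6:-→d7:-→d8:-→d9:-→d10:-→d11:-→d12:H0→d13:-→d14:- -> H0
  - 106.0.0.0/12 clear@12
  add 101.167.107.0/24 -> H1 at depth 24
  add 49.0.0.0/8 -> H1 at depth 8
  lookup 49.0.0.4: bits 00110001 walk d0:H0→d1:-→d2:-→d3:-→d4:-→d5:-→d6:-→d7:-→d8:H1 -> H1
  add 106.0.0.0/8 -> H2 at depth 8
  add 0.0.0.0/0 -> H2 at depth 0
  lookup 106.0.3.132: bits 01101010000000 walk d0:H2→d1:-→d2:-→d3:-→d4:-→d5:-→d6:-→d7:-→d8:H2→d9:-→d10:-→d11:-→d12:-→d13:-→d14:- -> H2
  lookup 49.0.8.212: bits 00110001 walk d0:H2→d1:-→d2:-→d3:-→d4:-→d5:-→d6:-→d7:-→d8:H1 -> H1
  lookup 101.167.107.1: bits 011001011010011101101011 walk d0:H2→d1:-→d2:-→d3:-→d4:-→d5:-→d6:-→d7:-→d8:-→d9:-→d10:-→d11:-→d12:-→d13:-→d14:-→d15:-→d16:-→d17:-→d18:-→d19:-→d20:-→d21:-→d22:-→d23:-→d24:H1 -> H1
  lookup 49.0.101.233: bits 00110001 walk d0:H2→d1:-→d2:-→d3:-→d4:-→d5:-→d6:-→d7:-→d8:H1 -> H1
  add 49.17.194.208/32 -> H0 at depth 32
  - 106.0.0.0/8 clear@8
  add 49.17.194.0/24 -> H2 at depth 24
  add 101.167.107.128/28 -> H2 at depth 28
  lookup 101.167.107.10: bits 011001011010011101101011 walk d0:H2→d1:-→d2:-→d3:-→d4:-→d5:-→d6:-→d7:-→d8:-→d9:-→d10:-→d11:-→d12:-→d13:-→d14:-→d15:-→d16:-→d17:-→d18:-→d19:-→d20:-→d21:-→d22:-→d23:-→d24:H1 -> H1
  add 101.167.107.141/32 -> H0 at depth 32
  add 89.4.160.0/20 -> H2 at depth 20
  lookup 49.0.0.59: bits 00110001000 walk d0:H2→d1:-→d2:-→d3:-→d4:-→d5:-→d6:-→d7:-→d8:H1→d9:-→d10:-→d11:- -> H1
  lookup 49.17.194.208: bits 00110001000100011100001011010000 walk d0:H2→d1:-→d2:-→d3:-→d4:-→d5:-→d6:-→d7:-→d8:H1→d9:-→d10:-→d11:-→d12:-→d13:-→d14:-→d15:-→d16:-→d17:-→d18:-→d19:-→d20:-→d21:-→d22:-→d23:-→d24:H2→d25:-→d26:-→d27:-→d28:-→d29:-→d30:-→d31:-→d32:H0 -> H0
  add 101.167.96.0/20 -> H1 at depth 20
  add 49.17.194.0/24 -> H1 at depth 24
  lookup 101.167.107.6: bits 011001011010011101101011 walk d0:H2→d1:-→d2:-→d3:-→d4:-→d5:-→d6:-→d7:-→d8:-→d9:-→d10:-→d11:-→d12:-→d13:-→d14:-→d15:-→d16:-→d17:-→d18:-→d19:-→d20:H1→d21:-→d22:-→d23:-→d24:H1 -> H1

== LOOKUPS ==
["H1","H0","H1","H1","H0","H0","H1","H2","H1","H1","H1","H1","H1","H0","H1"]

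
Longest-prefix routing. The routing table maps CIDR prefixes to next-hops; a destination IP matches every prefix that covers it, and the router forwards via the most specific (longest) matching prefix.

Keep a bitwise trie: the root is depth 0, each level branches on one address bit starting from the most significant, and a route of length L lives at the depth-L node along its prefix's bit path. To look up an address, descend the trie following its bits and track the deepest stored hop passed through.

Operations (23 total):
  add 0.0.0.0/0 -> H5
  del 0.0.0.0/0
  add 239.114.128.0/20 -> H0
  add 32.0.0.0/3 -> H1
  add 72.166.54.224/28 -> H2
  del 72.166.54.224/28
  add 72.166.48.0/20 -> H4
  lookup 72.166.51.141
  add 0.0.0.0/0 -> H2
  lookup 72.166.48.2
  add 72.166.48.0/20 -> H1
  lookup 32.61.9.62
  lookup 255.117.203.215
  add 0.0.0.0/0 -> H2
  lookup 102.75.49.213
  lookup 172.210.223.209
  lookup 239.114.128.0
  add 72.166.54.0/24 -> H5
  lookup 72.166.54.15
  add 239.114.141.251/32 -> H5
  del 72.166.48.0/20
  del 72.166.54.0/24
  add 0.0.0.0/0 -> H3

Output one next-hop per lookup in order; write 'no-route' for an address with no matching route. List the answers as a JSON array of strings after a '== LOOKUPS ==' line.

Trace:
  add 0.0.0.0/0 -> H5 at depth 0
  - 0.0.0.0/0 clear@0
  add 239.114.128.0/20 -> H0 at depth 20
  add 32.0.0.0/3 -> H1 at depth 3
  add 72.166.54.224/28 -> H2 at depth 28
  - 72.166.54.224/28 clear@28
  add 72.166.48.0/20 -> H4 at depth 20
  Q 72.166.51.141: descend 010010001010011000110 ; hops seen [H4] ; pick H4
  add 0.0.0.0/0 -> H2 at depth 0
  Q 72.166.48.2: descend 010010001010011000110 ; hops seen [H2,H4] ; pick H4
  add 72.166.48.0/20 -> H1 at depth 20
  Q 32.61.9.62: descend 001 ; hops seen [H2,H1] ; pick H1
  Q 255.117.203.215: descend 111 ; hops seen [H2] ; pick H2
  add 0.0.0.0/0 -> H2 at depth 0
  Q 102.75.49.213: descend 01 ; hops seen [H2] ; pick H2
  Q 172.210.223.209: descend 1 ; hops seen [H2] ; pick H2
  Q 239.114.128.0: descend 11101111011100101000 ; hops seen [H2,H0] ; pick H0
  add 72.166.54.0/24 -> H5 at depth 24
  Q 72.166.54.15: descend 010010001010011000110110 ; hops seen [H2,H1,H5] ; pick H5
  add 239.114.141.251/32 -> H5 at depth 32
  - 72.166.48.0/20 clear@20
  - 72.166.54.0/24 clear@24
  add 0.0.0.0/0 -> H3 at depth 0

== LOOKUPS ==
["H4","H4","H1","H2","H2","H2","H0","H5"]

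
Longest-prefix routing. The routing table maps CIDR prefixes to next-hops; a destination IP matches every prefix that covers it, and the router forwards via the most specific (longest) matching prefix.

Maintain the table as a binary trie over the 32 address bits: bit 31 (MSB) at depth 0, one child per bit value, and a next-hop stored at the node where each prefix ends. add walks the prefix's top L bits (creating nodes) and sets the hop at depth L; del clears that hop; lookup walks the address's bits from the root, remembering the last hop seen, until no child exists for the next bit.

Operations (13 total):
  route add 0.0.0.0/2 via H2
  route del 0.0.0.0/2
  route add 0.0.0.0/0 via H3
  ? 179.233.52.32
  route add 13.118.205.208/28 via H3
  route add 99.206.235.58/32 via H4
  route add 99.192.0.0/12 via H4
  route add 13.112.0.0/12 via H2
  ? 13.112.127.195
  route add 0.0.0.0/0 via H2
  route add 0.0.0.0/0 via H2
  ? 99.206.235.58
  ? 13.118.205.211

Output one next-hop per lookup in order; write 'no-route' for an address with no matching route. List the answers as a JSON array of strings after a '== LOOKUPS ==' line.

Process each operation:
  add 0.0.0.0/2 -> H2 at depth 2
  del 0.0.0.0/2 (clear depth 2)
  add 0.0.0.0/0 -> H3 at depth 0
  Q 179.233.52.32: descend ε ; hops seen [H3] ; pick H3
  add 13.118.205.208/28 -> H3 at depth 28
  add 99.206.235.58/32 -> H4 at depth 32
  add 99.192.0.0/12 -> H4 at depth 12
  add 13.112.0.0/12 -> H2 at depth 12
  Q 13.112.127.195: descend 0000110101110 ; hops seen [H3,H2] ; pick H2
  add 0.0.0.0/0 -> H2 at depth 0
  add 0.0.0.0/0 -> H2 at depth 0
  Q 99.206.235.58: descend 01100011110011101110101100111010 ; hops seen [H2,H4,H4] ; pick H4
  Q 13.118.205.211: descend 0000110101110110110011011101 ; hops seen [H2,H2,H3] ; pick H3

== LOOKUPS ==
["H3","H2","H4","H3"]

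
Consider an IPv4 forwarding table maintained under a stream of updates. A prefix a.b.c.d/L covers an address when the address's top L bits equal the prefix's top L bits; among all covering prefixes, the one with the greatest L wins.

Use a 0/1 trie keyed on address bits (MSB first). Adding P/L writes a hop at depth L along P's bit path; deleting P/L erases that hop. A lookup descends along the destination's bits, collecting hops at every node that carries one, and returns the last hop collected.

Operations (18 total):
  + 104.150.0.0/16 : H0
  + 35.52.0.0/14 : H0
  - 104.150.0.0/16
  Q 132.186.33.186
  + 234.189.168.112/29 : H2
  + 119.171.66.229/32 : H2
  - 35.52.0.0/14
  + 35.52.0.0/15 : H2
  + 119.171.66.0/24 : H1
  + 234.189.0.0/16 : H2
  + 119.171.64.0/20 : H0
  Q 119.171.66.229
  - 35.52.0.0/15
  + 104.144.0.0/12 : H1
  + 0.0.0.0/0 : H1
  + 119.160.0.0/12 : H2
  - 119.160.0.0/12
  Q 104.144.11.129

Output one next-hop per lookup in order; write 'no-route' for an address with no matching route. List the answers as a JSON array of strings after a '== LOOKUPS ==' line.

Trace:
  + 104.150.0.0/16 (H0) depth=16
  + 35.52.0.0/14 (H0) depth=14
  del 104.150.0.0/16 (clear depth 16)
  lookup 132.186.33.186: bits ε walk d0:- -> no-route
  + 234.189.168.112/29 (H2) depth=29
  + 119.171.66.229/32 (H2) depth=32
  del 35.52.0.0/14 (clear depth 14)
  + 35.52.0.0/15 (H2) depth=15
  + 119.171.66.0/24 (H1) depth=24
  + 234.189.0.0/16 (H2) depth=16
  + 119.171.64.0/20 (H0) depth=20
  lookup 119.171.66.229: bits 01110111101010110100001011100101 walk d0:-→d1:-→d2:-→d3:-→d4:-→d5:-→d6:-→d7:-→d8:-→d9:-→d10:-→d11:-→d12:-→d13:-→d14:-→d15:-→d16:-→d17:-→d18:-→d19:-→d20:H0→d21:-→d22:-→d23:-→d24:H1→d25:-→d26:-→d27:-→d28:-→d29:-→d30:-→d31:-→d32:H2 -> H2
  del 35.52.0.0/15 (clear depth 15)
  + 104.144.0.0/12 (H1) depth=12
  + 0.0.0.0/0 (H1) depth=0
  + 119.160.0.0/12 (H2) depth=12
  del 119.160.0.0/12 (clear depth 12)
  lookup 104.144.11.129: bits 0110100010010 walk d0:H1→d1:-→d2:-→d3:-→d4:-→d5:-→d6:-→d7:-→d8:-→d9:-→d10:-→d11:-→d12:H1→d13:- -> H1

== LOOKUPS ==
["no-route","H2","H1"]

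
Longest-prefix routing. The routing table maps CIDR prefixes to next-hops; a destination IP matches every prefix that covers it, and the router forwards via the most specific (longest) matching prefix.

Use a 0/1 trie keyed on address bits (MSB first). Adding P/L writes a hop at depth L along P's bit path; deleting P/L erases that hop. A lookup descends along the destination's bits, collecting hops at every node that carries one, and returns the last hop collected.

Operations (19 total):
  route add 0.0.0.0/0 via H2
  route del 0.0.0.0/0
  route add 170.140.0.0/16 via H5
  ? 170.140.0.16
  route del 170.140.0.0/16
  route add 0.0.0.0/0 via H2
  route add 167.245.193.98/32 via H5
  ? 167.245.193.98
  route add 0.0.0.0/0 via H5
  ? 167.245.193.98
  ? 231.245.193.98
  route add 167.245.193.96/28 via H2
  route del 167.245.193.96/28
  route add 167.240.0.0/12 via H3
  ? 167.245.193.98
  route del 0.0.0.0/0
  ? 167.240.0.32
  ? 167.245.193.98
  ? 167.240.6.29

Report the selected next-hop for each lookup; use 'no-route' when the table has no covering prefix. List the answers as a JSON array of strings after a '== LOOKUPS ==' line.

Process each operation:
  add 0.0.0.0/0 -> H2 at depth 0
  del 0.0.0.0/0 (clear depth 0)
  add 170.140.0.0/16 -> H5 at depth 16
  Q 170.140.0.16: descend 1010101010001100 ; hops seen [H5] ; pick H5
  del 170.140.0.0/16 (clear depth 16)
  add 0.0.0.0/0 -> H2 at depth 0
  add 167.245.193.98/32 -> H5 at depth 32
  Q 167.245.193.98: descend 10100111111101011100000101100010 ; hops seen [H2,H5] ; pick H5
  add 0.0.0.0/0 -> H5 at depth 0
  Q 167.245.193.98: descend 10100111111101011100000101100010 ; hops seen [H5,H5] ; pick H5
  Q 231.245.193.98: descend 1 ; hops seen [H5] ; pick H5
  add 167.245.193.96/28 -> H2 at depth 28
  del 167.245.193.96/28 (clear depth 28)
  add 167.240.0.0/12 -> H3 at depth 12
  Q 167.245.193.98: descend 10100111111101011100000101100010 ; hops seen [H5,H3,H5] ; pick H5
  del 0.0.0.0/0 (clear depth 0)
  Q 167.240.0.32: descend 1010011111110 ; hops seen [H3] ; pick H3
  Q 167.245.193.98: descend 10100111111101011100000101100010 ; hops seen [H3,H5] ; pick H5
  Q 167.240.6.29: descend 1010011111110 ; hops seen [H3] ; pick H3

== LOOKUPS ==
["H5","H5","H5","H5","H5","H3","H5","H3"]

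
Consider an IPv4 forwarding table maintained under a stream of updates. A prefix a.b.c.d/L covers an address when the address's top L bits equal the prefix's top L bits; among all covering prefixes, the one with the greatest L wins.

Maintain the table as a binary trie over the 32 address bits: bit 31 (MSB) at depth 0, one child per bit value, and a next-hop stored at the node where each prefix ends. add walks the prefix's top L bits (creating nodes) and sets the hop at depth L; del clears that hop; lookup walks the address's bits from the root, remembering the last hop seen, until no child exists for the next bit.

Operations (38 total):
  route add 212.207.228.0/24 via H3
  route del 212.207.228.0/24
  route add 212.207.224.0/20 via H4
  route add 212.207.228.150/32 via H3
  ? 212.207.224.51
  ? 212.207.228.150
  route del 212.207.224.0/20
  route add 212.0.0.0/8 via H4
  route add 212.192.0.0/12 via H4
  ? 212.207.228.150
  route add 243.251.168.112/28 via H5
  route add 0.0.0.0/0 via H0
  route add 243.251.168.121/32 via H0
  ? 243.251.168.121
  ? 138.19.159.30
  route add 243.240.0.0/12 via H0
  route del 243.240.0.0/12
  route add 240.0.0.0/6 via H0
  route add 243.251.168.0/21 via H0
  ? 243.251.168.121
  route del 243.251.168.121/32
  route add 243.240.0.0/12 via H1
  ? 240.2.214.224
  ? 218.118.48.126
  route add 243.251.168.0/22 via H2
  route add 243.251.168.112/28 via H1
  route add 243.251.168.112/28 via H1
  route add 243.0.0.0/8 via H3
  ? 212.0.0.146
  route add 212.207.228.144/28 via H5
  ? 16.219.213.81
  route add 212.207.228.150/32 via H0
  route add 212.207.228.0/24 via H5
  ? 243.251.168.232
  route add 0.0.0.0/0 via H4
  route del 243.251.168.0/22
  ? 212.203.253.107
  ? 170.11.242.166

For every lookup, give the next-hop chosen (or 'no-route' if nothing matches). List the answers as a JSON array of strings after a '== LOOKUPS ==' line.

Process each operation:
  + 212.207.228.0/24 (H3) depth=24
  del 212.207.228.0/24 (clear depth 24)
  + 212.207.224.0/20 (H4) depth=20
  + 212.207.228.150/32 (H3) depth=32
  ? 212.207.224.51  path d0:-→d1:-→d2:-→d3:-→d4:-→d5:-→d6:-→d7:-→d8:-→d9:-→d10:-→d11:-→d12:-→d13:-→d14:-→d15:-→d16:-→d17:-→d18:-→d19:-→d20:H4→d21:-  best=H4
  ? 212.207.228.150  path d0:-→d1:-→d2:-→d3:-→d4:-→d5:-→d6:-→d7:-→d8:-→d9:-→d10:-→d11:-→d12:-→d13:-→d14:-→d15:-→d16:-→d17:-→d18:-→d19:-→d20:H4→d21:-→d22:-→d23:-→d24:-→d25:-→d26:-→d27:-→d28:-→d29:-→d30:-→d31:-→d32:H3  best=H3
  del 212.207.224.0/20 (clear depth 20)
  + 212.0.0.0/8 (H4) depth=8
  + 212.192.0.0/12 (H4) depth=12
  ? 212.207.228.150  path d0:-→d1:-→d2:-→d3:-→d4:-→d5:-→d6:-→d7:-→d8:H4→d9:-→d10:-→d11:-→d12:H4→d13:-→d14:-→d15:-→d16:-→d17:-→d18:-→d19:-→d20:-→d21:-→d22:-→d23:-→d24:-→d25:-→d26:-→d27:-→d28:-→d29:-→d30:-→d31:-→d32:H3  best=H3
  + 243.251.168.112/28 (H5) depth=28
  + 0.0.0.0/0 (H0) depth=0
  + 243.251.168.121/32 (H0) depth=32
  ? 243.251.168.121  path d0:H0→d1:-→d2:-→d3:-→d4:-→d5:-→d6:-→d7:-→d8:-→d9:-→d10:-→d11:-→d12:-→d13:-→d14:-→d15:-→d16:-→d17:-→d18:-→d19:-→d20:-→d21:-→d22:-→d23:-→d24:-→d25:-→d26:-→d27:-→d28:H5→d29:-→d30:-→d31:-→d32:H0  best=H0
  ? 138.19.159.30  path d0:H0→d1:-  best=H0
  + 243.240.0.0/12 (H0) depth=12
  del 243.240.0.0/12 (clear depth 12)
  + 240.0.0.0/6 (H0) depth=6
  + 243.251.168.0/21 (H0) depth=21
  ? 243.251.168.121  path d0:H0→d1:-→d2:-→d3:-→d4:-→d5:-→d6:H0→d7:-→d8:-→d9:-→d10:-→d11:-→d12:-→d13:-→d14:-→d15:-→d16:-→d17:-→d18:-→d19:-→d20:-→d21:H0→d22:-→d23:-→d24:-→d25:-→d26:-→d27:-→d28:H5→d29:-→d30:-→d31:-→d32:H0  best=H0
  del 243.251.168.121/32 (clear depth 32)
  + 243.240.0.0/12 (H1) depth=12
  ? 240.2.214.224  path d0:H0→d1:-→d2:-→d3:-→d4:-→d5:-→d6:H0  best=H0
  ? 218.118.48.126  path d0:H0→d1:-→d2:-→d3:-→d4:-  best=H0
  + 243.251.168.0/22 (H2) depth=22
  + 243.251.168.112/28 (H1) depth=28
  + 243.251.168.112/28 (H1) depth=28
  + 243.0.0.0/8 (H3) depth=8
  ? 212.0.0.146  path d0:H0→d1:-→d2:-→d3:-→d4:-→d5:-→d6:-→d7:-→d8:H4  best=H4
  + 212.207.228.144/28 (H5) depth=28
  ? 16.219.213.81  path d0:H0  best=H0
  + 212.207.228.150/32 (H0) depth=32
  + 212.207.228.0/24 (H5) depth=24
  ? 243.251.168.232  path d0:H0→d1:-→d2:-→d3:-→d4:-→d5:-→d6:H0→d7:-→d8:H3→d9:-→d10:-→d11:-→d12:H1→d13:-→d14:-→d15:-→d16:-→d17:-→d18:-→d19:-→d20:-→d21:H0→d22:H2→d23:-→d24:-  best=H2
  + 0.0.0.0/0 (H4) depth=0
  del 243.251.168.0/22 (clear depth 22)
  ? 212.203.253.107  path d0:H4→d1:-→d2:-→d3:-→d4:-→d5:-→d6:-→d7:-→d8:H4→d9:-→d10:-→d11:-→d12:H4→d13:-  best=H4
  ? 170.11.242.166  path d0:H4→d1:-  best=H4

== LOOKUPS ==
["H4","H3","H3","H0","H0","H0","H0","H0","H4","H0","H2","H4","H4"]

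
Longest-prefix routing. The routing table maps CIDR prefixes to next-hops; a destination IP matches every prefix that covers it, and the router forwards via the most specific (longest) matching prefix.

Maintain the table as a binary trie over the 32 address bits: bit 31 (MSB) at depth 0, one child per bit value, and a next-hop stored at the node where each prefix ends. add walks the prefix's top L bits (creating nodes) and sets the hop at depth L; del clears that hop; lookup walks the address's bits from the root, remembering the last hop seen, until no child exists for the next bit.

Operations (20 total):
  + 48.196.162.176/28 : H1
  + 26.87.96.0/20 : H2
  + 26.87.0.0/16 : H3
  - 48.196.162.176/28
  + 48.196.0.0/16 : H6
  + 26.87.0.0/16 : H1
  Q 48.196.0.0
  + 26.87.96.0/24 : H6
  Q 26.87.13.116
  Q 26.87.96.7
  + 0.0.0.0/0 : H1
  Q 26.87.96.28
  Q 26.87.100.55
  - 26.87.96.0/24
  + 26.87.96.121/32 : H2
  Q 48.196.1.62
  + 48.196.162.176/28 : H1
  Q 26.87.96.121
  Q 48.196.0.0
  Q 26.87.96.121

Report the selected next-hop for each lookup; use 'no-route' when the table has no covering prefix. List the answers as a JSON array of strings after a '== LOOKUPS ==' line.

Process each operation:
  add 48.196.162.176/28 -> H1 at depth 28
  add 26.87.96.0/20 -> H2 at depth 20
  add 26.87.0.0/16 -> H3 at depth 16
  del 48.196.162.176/28 (clear depth 28)
  add 48.196.0.0/16 -> H6 at depth 16
  add 26.87.0.0/16 -> H1 at depth 16
  lookup 48.196.0.0: bits 0011000011000100 walk d0:-→d1:-→d2:-→d3:-→d4:-→d5:-→d6:-→d7:-→d8:-→d9:-→d10:-→d11:-→d12:-→d13:-→d14:-→d15:-→d16:H6 -> H6
  add 26.87.96.0/24 -> H6 at depth 24
  lookup 26.87.13.116: bits 00011010010101110 walk d0:-→d1:-→d2:-→d3:-→d4:-→d5:-→d6:-→d7:-→d8:-→d9:-→d10:-→d11:-→d12:-→d13:-→d14:-→d15:-→d16:H1→d17:- -> H1
  lookup 26.87.96.7: bits 000110100101011101100000 walk d0:-→d1:-→d2:-→d3:-→d4:-→d5:-→d6:-→d7:-→d8:-→d9:-→d10:-→d11:-→d12:-→d13:-→d14:-→d15:-→d16:H1→d17:-→d18:-→d19:-→d20:H2→d21:-→d22:-→d23:-→d24:H6 -> H6
  add 0.0.0.0/0 -> H1 at depth 0
  lookup 26.87.96.28: bits 000110100101011101100000 walk d0:H1→d1:-→d2:-→d3:-→d4:-→d5:-→d6:-→d7:-→d8:-→d9:-→d10:-→d11:-→d12:-→d13:-→d14:-→d15:-→d16:H1→d17:-→d18:-→d19:-→d20:H2→d21:-→d22:-→d23:-→d24:H6 -> H6
  lookup 26.87.100.55: bits 000110100101011101100 walk d0:H1→d1:-→d2:-→d3:-→d4:-→d5:-→d6:-→d7:-→d8:-→d9:-→d10:-→d11:-→d12:-→d13:-→d14:-→d15:-→d16:H1→d17:-→d18:-→d19:-→d20:H2→d21:- -> H2
  del 26.87.96.0/24 (clear depth 24)
  add 26.87.96.121/32 -> H2 at depth 32
  lookup 48.196.1.62: bits 0011000011000100 walk d0:H1→d1:-→d2:-→d3:-→d4:-→d5:-→d6:-→d7:-→d8:-→d9:-→d10:-→d11:-→d12:-→d13:-→d14:-→d15:-→d16:H6 -> H6
  add 48.196.162.176/28 -> H1 at depth 28
  lookup 26.87.96.121: bits 00011010010101110110000001111001 walk d0:H1→d1:-→d2:-→d3:-→d4:-→d5:-→d6:-→d7:-→d8:-→d9:-→d10:-→d11:-→d12:-→d13:-→d14:-→d15:-→d16:H1→d17:-→d18:-→d19:-→d20:H2→d21:-→d22:-→d23:-→d24:-→d25:-→d26:-→d27:-→d28:-→d29:-→d30:-→d31:-→d32:H2 -> H2
  lookup 48.196.0.0: bits 0011000011000100 walk d0:H1→d1:-→d2:-→d3:-→d4:-→d5:-→d6:-→d7:-→d8:-→d9:-→d10:-→d11:-→d12:-→d13:-→d14:-→d15:-→d16:H6 -> H6
  lookup 26.87.96.121: bits 00011010010101110110000001111001 walk d0:H1→d1:-→d2:-→d3:-→d4:-→d5:-→d6:-→d7:-→d8:-→d9:-→d10:-→d11:-→d12:-→d13:-→d14:-→d15:-→d16:H1→d17:-→d18:-→d19:-→d20:H2→d21:-→d22:-→d23:-→d24:-→d25:-→d26:-→d27:-→d28:-→d29:-→d30:-→d31:-→d32:H2 -> H2

== LOOKUPS ==
["H6","H1","H6","H6","H2","H6","H2","H6","H2"]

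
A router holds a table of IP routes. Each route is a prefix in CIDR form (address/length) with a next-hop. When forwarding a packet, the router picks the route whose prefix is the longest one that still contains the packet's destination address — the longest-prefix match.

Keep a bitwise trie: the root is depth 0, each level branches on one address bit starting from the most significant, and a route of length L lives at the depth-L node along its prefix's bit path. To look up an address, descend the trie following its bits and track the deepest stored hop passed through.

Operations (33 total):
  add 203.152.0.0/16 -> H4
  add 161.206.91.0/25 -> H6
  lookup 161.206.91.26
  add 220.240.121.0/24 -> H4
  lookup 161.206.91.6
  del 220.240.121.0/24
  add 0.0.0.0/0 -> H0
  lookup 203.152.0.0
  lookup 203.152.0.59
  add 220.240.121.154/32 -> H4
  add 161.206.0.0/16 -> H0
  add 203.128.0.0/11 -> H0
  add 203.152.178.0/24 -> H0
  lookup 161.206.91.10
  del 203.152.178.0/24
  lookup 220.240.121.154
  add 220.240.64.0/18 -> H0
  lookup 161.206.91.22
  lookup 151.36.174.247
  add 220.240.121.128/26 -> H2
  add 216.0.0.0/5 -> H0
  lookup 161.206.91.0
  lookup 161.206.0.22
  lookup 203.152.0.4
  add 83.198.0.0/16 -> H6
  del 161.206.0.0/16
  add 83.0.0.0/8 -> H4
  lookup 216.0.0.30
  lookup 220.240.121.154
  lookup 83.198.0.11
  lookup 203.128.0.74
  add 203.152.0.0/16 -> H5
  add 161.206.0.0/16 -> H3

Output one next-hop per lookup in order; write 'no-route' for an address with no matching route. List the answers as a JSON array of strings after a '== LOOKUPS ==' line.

Trace:
  + 203.152.0.0/16 (H4) depth=16
  + 161.206.91.0/25 (H6) depth=25
  Q 161.206.91.26: descend 1010000111001110010110110 ; hops seen [H6] ; pick H6
  + 220.240.121.0/24 (H4) depth=24
  Q 161.206.91.6: descend 1010000111001110010110110 ; hops seen [H6] ; pick H6
  - 220.240.121.0/24 clear@24
  + 0.0.0.0/0 (H0) depth=0
  Q 203.152.0.0: descend 1100101110011000 ; hops seen [H0,H4] ; pick H4
  Q 203.152.0.59: descend 1100101110011000 ; hops seen [H0,H4] ; pick H4
  + 220.240.121.154/32 (H4) depth=32
  + 161.206.0.0/16 (H0) depth=16
  + 203.128.0.0/11 (H0) depth=11
  + 203.152.178.0/24 (H0) depth=24
  Q 161.206.91.10: descend 1010000111001110010110110 ; hops seen [H0,H0,H6] ; pick H6
  - 203.152.178.0/24 clear@24
  Q 220.240.121.154: descend 11011100111100000111100110011010 ; hops seen [H0,H4] ; pick H4
  + 220.240.64.0/18 (H0) depth=18
  Q 161.206.91.22: descend 1010000111001110010110110 ; hops seen [H0,H0,H6] ; pick H6
  Q 151.36.174.247: descend 10 ; hops seen [H0] ; pick H0
  + 220.240.121.128/26 (H2) depth=26
  + 216.0.0.0/5 (H0) depth=5
  Q 161.206.91.0: descend 1010000111001110010110110 ; hops seen [H0,H0,H6] ; pick H6
  Q 161.206.0.22: descend 10100001110011100 ; hops seen [H0,H0] ; pick H0
  Q 203.152.0.4: descend 1100101110011000 ; hops seen [H0,H0,H4] ; pick H4
  + 83.198.0.0/16 (H6) depth=16
  - 161.206.0.0/16 clear@16
  + 83.0.0.0/8 (H4) depth=8
  Q 216.0.0.30: descend 11011 ; hops seen [H0,H0] ; pick H0
  Q 220.240.121.154: descend 11011100111100000111100110011010 ; hops seen [H0,H0,H0,H2,H4] ; pick H4
  Q 83.198.0.11: descend 0101001111000110 ; hops seen [H0,H4,H6] ; pick H6
  Q 203.128.0.74: descend 11001011100 ; hops seen [H0,H0] ; pick H0
  + 203.152.0.0/16 (H5) depth=16
  + 161.206.0.0/16 (H3) depth=16

== LOOKUPS ==
["H6","H6","H4","H4","H6","H4","H6","H0","H6","H0","H4","H0","H4","H6","H0"]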